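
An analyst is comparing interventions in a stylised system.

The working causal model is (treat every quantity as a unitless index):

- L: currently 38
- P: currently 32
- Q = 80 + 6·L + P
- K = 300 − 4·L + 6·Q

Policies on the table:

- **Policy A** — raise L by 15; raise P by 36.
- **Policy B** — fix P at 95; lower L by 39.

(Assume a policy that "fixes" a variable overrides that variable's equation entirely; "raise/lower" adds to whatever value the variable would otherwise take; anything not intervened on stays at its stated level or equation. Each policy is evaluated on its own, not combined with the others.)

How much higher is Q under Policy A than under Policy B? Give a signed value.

Policy A (L + 15, P + 36):
  L = 38 + 15 = 53
  P = 32 + 36 = 68
  Q = 80 + 6·53 + 68 = 466
Policy B (P := 95, L − 39):
  L = 38 − 39 = -1
  P = 95
  Q = 80 + 6·(-1) + 95 = 169
Q: 466 − 169 = 297

297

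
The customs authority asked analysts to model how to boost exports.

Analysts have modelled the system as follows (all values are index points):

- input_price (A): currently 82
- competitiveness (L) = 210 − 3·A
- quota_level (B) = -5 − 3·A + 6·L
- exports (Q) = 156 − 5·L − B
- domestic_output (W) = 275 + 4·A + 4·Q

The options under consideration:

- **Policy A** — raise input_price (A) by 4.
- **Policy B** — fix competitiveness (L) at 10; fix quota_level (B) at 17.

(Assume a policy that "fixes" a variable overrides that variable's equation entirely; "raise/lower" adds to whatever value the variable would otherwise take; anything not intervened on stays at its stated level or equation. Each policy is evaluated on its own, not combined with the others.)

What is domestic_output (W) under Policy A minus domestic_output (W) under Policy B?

3448

Policy A (A + 4):
  A = 82 + 4 = 86
  L = 210 − 3·86 = -48
  B = -5 − 3·86 + 6·(-48) = -551
  Q = 156 − 5·(-48) − (-551) = 947
  W = 275 + 4·86 + 4·947 = 4407
Policy B (L := 10, B := 17):
  A = 82
  L = 10
  B = 17
  Q = 156 − 5·10 − 17 = 89
  W = 275 + 4·82 + 4·89 = 959
W: 4407 − 959 = 3448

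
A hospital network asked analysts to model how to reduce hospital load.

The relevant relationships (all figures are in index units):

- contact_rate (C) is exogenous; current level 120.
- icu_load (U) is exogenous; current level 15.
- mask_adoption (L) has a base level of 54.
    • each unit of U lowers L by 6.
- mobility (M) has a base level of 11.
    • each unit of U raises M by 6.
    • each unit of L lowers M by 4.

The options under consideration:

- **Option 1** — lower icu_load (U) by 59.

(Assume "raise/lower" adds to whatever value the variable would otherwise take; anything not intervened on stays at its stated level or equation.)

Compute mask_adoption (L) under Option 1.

318

Option 1 (U − 59):
  U = 15 − 59 = -44
  L = 54 − 6·(-44) = 318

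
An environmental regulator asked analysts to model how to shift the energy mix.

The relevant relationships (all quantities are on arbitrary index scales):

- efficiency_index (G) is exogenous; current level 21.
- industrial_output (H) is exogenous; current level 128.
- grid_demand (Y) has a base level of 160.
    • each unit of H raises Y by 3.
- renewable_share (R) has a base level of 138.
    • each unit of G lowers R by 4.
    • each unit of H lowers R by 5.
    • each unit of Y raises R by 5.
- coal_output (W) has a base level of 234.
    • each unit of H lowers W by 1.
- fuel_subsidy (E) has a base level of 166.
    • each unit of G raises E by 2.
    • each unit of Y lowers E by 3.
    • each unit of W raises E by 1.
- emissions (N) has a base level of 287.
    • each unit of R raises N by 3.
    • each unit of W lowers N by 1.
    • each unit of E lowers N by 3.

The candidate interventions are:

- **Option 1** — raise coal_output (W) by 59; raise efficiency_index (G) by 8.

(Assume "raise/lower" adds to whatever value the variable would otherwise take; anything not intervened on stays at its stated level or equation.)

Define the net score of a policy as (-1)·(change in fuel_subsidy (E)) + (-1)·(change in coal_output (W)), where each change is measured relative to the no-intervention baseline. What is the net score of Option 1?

-134

Baseline:
  G = 21
  H = 128
  Y = 160 + 3·128 = 544
  W = 234 − 128 = 106
  E = 166 + 2·21 − 3·544 + 106 = -1318
Option 1 (W + 59, G + 8):
  G = 21 + 8 = 29
  H = 128
  Y = 160 + 3·128 = 544
  W = 234 − 128 (+59 from intervention) = 165
  E = 166 + 2·29 − 3·544 + 165 = -1243
ΔE = -1243 − (-1318) = 75; ΔW = 165 − 106 = 59
Score = (-1)·75 + (-1)·59 = -134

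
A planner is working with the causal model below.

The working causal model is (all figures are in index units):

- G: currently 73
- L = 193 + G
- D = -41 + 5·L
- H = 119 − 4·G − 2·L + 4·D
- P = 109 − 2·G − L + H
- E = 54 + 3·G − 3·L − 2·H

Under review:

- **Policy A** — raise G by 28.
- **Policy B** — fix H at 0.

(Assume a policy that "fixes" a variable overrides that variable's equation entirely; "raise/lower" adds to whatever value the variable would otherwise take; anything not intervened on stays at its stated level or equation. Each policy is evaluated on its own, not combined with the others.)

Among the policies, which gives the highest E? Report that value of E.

-525

Policy A (G + 28):
  G = 73 + 28 = 101
  L = 193 + 101 = 294
  D = -41 + 5·294 = 1429
  H = 119 − 4·101 − 2·294 + 4·1429 = 4843
  E = 54 + 3·101 − 3·294 − 2·4843 = -10211
Policy B (H := 0):
  G = 73
  L = 193 + 73 = 266
  D = -41 + 5·266 = 1289
  H = 0
  E = 54 + 3·73 − 3·266 − 2·0 = -525
Comparing — Policy A: E=-10211, Policy B: E=-525. Highest is -525 (Policy B).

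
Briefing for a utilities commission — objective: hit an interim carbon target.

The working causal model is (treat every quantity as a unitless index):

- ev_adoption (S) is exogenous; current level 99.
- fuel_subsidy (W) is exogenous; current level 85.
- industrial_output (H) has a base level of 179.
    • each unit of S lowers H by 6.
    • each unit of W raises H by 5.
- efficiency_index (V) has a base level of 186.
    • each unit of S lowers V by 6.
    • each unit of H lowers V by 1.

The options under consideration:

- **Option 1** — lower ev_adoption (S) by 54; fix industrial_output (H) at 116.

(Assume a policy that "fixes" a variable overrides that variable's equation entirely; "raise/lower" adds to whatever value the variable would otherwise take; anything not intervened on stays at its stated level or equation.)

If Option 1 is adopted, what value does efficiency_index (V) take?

-200

Option 1 (S − 54, H := 116):
  S = 99 − 54 = 45
  W = 85
  H = 116
  V = 186 − 6·45 − 116 = -200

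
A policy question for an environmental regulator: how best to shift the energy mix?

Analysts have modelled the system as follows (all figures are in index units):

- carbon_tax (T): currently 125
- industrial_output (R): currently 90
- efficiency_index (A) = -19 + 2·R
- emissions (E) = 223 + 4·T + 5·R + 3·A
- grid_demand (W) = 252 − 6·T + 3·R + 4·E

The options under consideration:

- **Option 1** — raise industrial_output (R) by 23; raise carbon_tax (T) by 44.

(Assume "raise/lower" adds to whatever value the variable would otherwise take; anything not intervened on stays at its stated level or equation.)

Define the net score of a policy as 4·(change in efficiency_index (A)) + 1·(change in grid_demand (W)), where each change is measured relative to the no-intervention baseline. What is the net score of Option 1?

Baseline:
  T = 125
  R = 90
  A = -19 + 2·90 = 161
  E = 223 + 4·125 + 5·90 + 3·161 = 1656
  W = 252 − 6·125 + 3·90 + 4·1656 = 6396
Option 1 (R + 23, T + 44):
  T = 125 + 44 = 169
  R = 90 + 23 = 113
  A = -19 + 2·113 = 207
  E = 223 + 4·169 + 5·113 + 3·207 = 2085
  W = 252 − 6·169 + 3·113 + 4·2085 = 7917
ΔA = 207 − 161 = 46; ΔW = 7917 − 6396 = 1521
Score = 4·46 + 1·1521 = 1705

1705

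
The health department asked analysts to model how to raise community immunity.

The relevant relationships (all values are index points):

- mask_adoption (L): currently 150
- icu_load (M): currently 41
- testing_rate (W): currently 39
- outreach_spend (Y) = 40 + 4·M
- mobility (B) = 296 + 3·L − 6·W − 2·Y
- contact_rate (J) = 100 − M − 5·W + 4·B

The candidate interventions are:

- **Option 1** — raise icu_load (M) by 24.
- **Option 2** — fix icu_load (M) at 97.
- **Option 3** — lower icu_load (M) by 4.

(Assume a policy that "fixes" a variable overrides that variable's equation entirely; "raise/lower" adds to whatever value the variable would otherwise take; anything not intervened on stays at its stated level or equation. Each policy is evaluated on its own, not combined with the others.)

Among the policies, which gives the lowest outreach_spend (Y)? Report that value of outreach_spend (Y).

Option 1 (M + 24):
  M = 41 + 24 = 65
  Y = 40 + 4·65 = 300
Option 2 (M := 97):
  M = 97
  Y = 40 + 4·97 = 428
Option 3 (M − 4):
  M = 41 − 4 = 37
  Y = 40 + 4·37 = 188
Comparing — Option 1: Y=300, Option 2: Y=428, Option 3: Y=188. Lowest is 188 (Option 3).

188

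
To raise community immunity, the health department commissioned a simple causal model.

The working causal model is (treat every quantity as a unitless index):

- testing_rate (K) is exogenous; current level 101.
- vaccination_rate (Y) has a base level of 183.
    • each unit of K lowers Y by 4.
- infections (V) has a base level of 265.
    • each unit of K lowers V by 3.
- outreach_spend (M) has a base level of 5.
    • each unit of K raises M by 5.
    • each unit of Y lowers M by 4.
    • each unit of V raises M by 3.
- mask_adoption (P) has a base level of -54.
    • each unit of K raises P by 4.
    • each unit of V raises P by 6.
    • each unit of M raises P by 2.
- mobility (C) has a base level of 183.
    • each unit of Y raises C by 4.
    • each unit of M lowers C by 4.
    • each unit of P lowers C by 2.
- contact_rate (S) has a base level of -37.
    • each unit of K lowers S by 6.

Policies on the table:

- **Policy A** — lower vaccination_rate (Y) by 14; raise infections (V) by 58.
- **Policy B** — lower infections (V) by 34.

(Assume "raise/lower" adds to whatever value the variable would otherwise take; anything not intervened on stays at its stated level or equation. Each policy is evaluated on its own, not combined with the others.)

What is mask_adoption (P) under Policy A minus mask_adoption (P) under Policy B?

1216

Policy A (Y − 14, V + 58):
  K = 101
  Y = 183 − 4·101 (−14 from intervention) = -235
  V = 265 − 3·101 (+58 from intervention) = 20
  M = 5 + 5·101 − 4·(-235) + 3·20 = 1510
  P = -54 + 4·101 + 6·20 + 2·1510 = 3490
Policy B (V − 34):
  K = 101
  Y = 183 − 4·101 = -221
  V = 265 − 3·101 (−34 from intervention) = -72
  M = 5 + 5·101 − 4·(-221) + 3·(-72) = 1178
  P = -54 + 4·101 + 6·(-72) + 2·1178 = 2274
P: 3490 − 2274 = 1216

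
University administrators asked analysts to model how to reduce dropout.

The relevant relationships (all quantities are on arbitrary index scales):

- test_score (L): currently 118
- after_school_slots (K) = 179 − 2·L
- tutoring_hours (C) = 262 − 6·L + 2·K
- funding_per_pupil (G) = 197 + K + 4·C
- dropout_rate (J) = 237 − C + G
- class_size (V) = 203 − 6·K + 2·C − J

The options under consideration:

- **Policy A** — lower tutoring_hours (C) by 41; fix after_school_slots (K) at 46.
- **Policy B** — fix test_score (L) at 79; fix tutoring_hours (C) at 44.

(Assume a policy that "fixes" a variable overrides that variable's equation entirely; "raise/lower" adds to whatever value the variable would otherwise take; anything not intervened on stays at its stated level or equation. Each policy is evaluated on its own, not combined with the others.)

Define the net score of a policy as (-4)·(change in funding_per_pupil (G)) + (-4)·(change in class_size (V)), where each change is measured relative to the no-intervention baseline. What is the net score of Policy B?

-5376

Baseline:
  L = 118
  K = 179 − 2·118 = -57
  C = 262 − 6·118 + 2·(-57) = -560
  G = 197 + (-57) + 4·(-560) = -2100
  J = 237 − (-560) + (-2100) = -1303
  V = 203 − 6·(-57) + 2·(-560) − (-1303) = 728
Policy B (L := 79, C := 44):
  L = 79
  K = 179 − 2·79 = 21
  C = 44
  G = 197 + 21 + 4·44 = 394
  J = 237 − 44 + 394 = 587
  V = 203 − 6·21 + 2·44 − 587 = -422
ΔG = 394 − (-2100) = 2494; ΔV = -422 − 728 = -1150
Score = (-4)·2494 + (-4)·(-1150) = -5376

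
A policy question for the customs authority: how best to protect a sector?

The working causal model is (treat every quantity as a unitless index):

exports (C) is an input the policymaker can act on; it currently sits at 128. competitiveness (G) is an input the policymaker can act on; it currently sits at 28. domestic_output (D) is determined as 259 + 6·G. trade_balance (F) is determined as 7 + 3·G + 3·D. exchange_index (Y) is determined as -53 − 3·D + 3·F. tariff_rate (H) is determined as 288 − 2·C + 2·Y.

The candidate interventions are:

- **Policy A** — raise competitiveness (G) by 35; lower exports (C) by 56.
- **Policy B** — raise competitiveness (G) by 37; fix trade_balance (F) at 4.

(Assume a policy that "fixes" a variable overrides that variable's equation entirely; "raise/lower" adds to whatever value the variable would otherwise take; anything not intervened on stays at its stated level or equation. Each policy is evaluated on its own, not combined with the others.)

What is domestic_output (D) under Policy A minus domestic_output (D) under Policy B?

Policy A (G + 35, C − 56):
  G = 28 + 35 = 63
  D = 259 + 6·63 = 637
Policy B (G + 37, F := 4):
  G = 28 + 37 = 65
  D = 259 + 6·65 = 649
D: 637 − 649 = -12

-12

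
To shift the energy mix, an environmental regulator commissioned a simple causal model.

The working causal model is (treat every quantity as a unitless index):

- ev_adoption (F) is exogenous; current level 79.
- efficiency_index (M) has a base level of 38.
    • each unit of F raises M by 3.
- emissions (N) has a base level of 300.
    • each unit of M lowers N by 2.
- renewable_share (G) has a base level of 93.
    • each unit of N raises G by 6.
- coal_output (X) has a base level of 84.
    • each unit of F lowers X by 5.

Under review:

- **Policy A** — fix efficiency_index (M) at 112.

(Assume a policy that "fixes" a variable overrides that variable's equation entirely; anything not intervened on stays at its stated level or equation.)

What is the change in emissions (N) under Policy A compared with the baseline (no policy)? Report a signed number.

326

Baseline:
  F = 79
  M = 38 + 3·79 = 275
  N = 300 − 2·275 = -250
Policy A (M := 112):
  F = 79
  M = 112
  N = 300 − 2·112 = 76
Change in N: 76 − (-250) = 326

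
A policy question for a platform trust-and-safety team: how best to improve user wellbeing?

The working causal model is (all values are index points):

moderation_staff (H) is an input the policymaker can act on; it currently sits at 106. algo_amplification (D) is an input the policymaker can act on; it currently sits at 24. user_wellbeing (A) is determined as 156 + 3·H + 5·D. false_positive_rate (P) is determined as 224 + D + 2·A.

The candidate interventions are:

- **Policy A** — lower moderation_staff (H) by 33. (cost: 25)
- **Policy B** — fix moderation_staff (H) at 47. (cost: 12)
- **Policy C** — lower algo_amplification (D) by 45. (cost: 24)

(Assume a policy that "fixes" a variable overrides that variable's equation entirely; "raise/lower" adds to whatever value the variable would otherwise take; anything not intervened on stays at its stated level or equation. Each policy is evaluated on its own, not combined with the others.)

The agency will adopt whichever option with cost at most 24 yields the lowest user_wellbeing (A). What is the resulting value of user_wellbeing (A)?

369

Policy B (H := 47):
  H = 47
  D = 24
  A = 156 + 3·47 + 5·24 = 417
Policy C (D − 45):
  H = 106
  D = 24 − 45 = -21
  A = 156 + 3·106 + 5·(-21) = 369
Comparing — Policy B: A=417, Policy C: A=369. Lowest is 369 (Policy C).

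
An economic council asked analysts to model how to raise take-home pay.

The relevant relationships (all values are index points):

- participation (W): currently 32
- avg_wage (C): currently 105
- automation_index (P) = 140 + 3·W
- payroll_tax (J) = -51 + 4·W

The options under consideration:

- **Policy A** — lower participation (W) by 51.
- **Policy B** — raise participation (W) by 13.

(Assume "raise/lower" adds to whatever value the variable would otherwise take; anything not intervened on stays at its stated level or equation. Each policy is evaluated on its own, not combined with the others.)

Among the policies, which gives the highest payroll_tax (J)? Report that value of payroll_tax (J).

Policy A (W − 51):
  W = 32 − 51 = -19
  J = -51 + 4·(-19) = -127
Policy B (W + 13):
  W = 32 + 13 = 45
  J = -51 + 4·45 = 129
Comparing — Policy A: J=-127, Policy B: J=129. Highest is 129 (Policy B).

129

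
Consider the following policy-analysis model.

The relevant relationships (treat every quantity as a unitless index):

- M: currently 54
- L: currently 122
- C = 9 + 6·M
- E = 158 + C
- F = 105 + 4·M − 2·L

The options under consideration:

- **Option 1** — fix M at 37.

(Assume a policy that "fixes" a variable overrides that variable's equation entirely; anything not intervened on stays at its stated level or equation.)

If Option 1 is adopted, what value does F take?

9

Option 1 (M := 37):
  M = 37
  L = 122
  F = 105 + 4·37 − 2·122 = 9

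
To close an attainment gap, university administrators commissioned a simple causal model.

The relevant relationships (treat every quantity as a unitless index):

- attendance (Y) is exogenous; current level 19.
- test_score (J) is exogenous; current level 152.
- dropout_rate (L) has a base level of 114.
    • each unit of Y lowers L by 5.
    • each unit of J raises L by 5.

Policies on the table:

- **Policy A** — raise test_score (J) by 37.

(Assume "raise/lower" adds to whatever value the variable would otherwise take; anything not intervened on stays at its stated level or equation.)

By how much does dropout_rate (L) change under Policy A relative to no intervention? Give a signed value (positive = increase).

185

Baseline:
  Y = 19
  J = 152
  L = 114 − 5·19 + 5·152 = 779
Policy A (J + 37):
  Y = 19
  J = 152 + 37 = 189
  L = 114 − 5·19 + 5·189 = 964
Change in L: 964 − 779 = 185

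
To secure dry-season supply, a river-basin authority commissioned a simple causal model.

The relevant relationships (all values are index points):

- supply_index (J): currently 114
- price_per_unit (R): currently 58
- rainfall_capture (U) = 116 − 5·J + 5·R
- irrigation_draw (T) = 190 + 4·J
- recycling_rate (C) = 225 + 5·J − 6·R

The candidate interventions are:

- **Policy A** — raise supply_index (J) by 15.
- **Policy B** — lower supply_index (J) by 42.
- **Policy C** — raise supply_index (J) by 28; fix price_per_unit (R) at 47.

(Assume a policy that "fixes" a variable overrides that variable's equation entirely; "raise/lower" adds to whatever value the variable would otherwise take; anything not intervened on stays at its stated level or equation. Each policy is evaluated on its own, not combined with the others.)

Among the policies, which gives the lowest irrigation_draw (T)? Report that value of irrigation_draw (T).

Policy A (J + 15):
  J = 114 + 15 = 129
  T = 190 + 4·129 = 706
Policy B (J − 42):
  J = 114 − 42 = 72
  T = 190 + 4·72 = 478
Policy C (J + 28, R := 47):
  J = 114 + 28 = 142
  T = 190 + 4·142 = 758
Comparing — Policy A: T=706, Policy B: T=478, Policy C: T=758. Lowest is 478 (Policy B).

478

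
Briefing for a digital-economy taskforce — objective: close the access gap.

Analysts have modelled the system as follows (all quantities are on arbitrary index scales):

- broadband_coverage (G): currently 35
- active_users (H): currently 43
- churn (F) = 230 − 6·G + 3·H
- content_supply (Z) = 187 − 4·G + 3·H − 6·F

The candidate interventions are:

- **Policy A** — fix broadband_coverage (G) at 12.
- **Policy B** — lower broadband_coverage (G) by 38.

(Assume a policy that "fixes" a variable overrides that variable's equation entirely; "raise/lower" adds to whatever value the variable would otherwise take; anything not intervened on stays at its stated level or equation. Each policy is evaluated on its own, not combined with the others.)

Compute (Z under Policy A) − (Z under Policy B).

Policy A (G := 12):
  G = 12
  H = 43
  F = 230 − 6·12 + 3·43 = 287
  Z = 187 − 4·12 + 3·43 − 6·287 = -1454
Policy B (G − 38):
  G = 35 − 38 = -3
  H = 43
  F = 230 − 6·(-3) + 3·43 = 377
  Z = 187 − 4·(-3) + 3·43 − 6·377 = -1934
Z: -1454 − (-1934) = 480

480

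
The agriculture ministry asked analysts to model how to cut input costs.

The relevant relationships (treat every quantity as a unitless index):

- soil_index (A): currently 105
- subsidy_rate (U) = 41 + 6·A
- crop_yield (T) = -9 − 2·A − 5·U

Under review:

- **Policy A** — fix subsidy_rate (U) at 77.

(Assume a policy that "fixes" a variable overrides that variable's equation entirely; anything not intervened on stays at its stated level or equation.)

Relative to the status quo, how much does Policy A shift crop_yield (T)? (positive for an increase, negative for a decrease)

2970

Baseline:
  A = 105
  U = 41 + 6·105 = 671
  T = -9 − 2·105 − 5·671 = -3574
Policy A (U := 77):
  A = 105
  U = 77
  T = -9 − 2·105 − 5·77 = -604
Change in T: -604 − (-3574) = 2970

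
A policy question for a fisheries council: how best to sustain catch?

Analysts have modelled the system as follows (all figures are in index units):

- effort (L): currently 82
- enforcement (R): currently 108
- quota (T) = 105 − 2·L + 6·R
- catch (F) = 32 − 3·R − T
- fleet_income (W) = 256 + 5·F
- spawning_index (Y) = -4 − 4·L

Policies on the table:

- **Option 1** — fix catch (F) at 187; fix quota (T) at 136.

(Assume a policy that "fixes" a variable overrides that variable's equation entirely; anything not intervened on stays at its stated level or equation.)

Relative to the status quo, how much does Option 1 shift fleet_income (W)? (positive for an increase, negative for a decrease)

Baseline:
  L = 82
  R = 108
  T = 105 − 2·82 + 6·108 = 589
  F = 32 − 3·108 − 589 = -881
  W = 256 + 5·(-881) = -4149
Option 1 (F := 187, T := 136):
  L = 82
  R = 108
  T = 136
  F = 187
  W = 256 + 5·187 = 1191
Change in W: 1191 − (-4149) = 5340

5340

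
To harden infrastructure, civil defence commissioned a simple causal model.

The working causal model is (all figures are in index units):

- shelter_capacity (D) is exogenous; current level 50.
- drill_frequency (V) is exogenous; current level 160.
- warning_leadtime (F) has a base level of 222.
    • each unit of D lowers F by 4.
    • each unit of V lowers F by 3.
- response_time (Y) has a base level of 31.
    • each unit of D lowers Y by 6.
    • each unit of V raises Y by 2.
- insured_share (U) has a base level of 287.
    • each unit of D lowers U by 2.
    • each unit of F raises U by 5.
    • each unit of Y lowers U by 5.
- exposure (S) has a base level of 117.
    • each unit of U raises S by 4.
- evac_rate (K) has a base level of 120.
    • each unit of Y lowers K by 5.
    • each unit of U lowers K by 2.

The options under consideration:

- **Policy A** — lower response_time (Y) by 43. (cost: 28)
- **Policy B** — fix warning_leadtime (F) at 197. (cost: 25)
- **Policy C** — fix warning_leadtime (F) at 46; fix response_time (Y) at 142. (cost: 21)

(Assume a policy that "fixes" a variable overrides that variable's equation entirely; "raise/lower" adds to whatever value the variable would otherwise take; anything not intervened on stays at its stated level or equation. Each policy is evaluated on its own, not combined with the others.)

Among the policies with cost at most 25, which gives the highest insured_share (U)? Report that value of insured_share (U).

917

Policy B (F := 197):
  D = 50
  V = 160
  F = 197
  Y = 31 − 6·50 + 2·160 = 51
  U = 287 − 2·50 + 5·197 − 5·51 = 917
Policy C (F := 46, Y := 142):
  D = 50
  V = 160
  F = 46
  Y = 142
  U = 287 − 2·50 + 5·46 − 5·142 = -293
Comparing — Policy B: U=917, Policy C: U=-293. Highest is 917 (Policy B).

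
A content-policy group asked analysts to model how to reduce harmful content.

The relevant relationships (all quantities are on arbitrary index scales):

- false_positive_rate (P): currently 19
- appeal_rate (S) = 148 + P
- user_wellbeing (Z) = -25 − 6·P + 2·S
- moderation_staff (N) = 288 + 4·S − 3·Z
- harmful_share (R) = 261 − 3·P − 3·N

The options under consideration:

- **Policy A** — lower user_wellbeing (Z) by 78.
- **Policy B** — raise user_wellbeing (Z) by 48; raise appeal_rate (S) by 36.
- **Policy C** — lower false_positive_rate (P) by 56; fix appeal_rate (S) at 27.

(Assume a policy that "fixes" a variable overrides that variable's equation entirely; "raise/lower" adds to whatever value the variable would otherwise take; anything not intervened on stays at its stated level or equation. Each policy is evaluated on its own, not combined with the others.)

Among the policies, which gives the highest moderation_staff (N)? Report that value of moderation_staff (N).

Policy A (Z − 78):
  P = 19
  S = 148 + 19 = 167
  Z = -25 − 6·19 + 2·167 (−78 from intervention) = 117
  N = 288 + 4·167 − 3·117 = 605
Policy B (Z + 48, S + 36):
  P = 19
  S = 148 + 19 (+36 from intervention) = 203
  Z = -25 − 6·19 + 2·203 (+48 from intervention) = 315
  N = 288 + 4·203 − 3·315 = 155
Policy C (P − 56, S := 27):
  P = 19 − 56 = -37
  S = 27
  Z = -25 − 6·(-37) + 2·27 = 251
  N = 288 + 4·27 − 3·251 = -357
Comparing — Policy A: N=605, Policy B: N=155, Policy C: N=-357. Highest is 605 (Policy A).

605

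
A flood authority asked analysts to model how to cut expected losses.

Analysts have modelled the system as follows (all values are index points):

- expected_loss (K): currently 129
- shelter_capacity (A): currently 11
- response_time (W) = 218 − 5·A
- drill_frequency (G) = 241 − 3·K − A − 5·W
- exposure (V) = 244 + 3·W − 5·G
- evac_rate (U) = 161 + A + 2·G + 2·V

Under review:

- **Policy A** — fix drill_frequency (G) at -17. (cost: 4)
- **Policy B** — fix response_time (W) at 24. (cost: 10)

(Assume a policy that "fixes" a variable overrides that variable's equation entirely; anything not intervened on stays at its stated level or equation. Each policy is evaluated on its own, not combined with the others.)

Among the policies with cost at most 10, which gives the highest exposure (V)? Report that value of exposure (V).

1701

Policy A (G := -17):
  K = 129
  A = 11
  W = 218 − 5·11 = 163
  G = -17
  V = 244 + 3·163 − 5·(-17) = 818
Policy B (W := 24):
  K = 129
  A = 11
  W = 24
  G = 241 − 3·129 − 11 − 5·24 = -277
  V = 244 + 3·24 − 5·(-277) = 1701
Comparing — Policy A: V=818, Policy B: V=1701. Highest is 1701 (Policy B).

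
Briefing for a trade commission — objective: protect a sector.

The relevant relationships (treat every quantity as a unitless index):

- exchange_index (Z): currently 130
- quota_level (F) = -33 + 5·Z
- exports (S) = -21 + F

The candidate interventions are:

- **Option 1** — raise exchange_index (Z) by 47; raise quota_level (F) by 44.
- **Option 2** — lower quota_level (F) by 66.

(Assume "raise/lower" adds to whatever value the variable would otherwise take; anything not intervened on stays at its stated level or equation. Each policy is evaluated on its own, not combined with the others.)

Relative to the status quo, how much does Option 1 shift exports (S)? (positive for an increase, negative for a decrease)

Baseline:
  Z = 130
  F = -33 + 5·130 = 617
  S = -21 + 617 = 596
Option 1 (Z + 47, F + 44):
  Z = 130 + 47 = 177
  F = -33 + 5·177 (+44 from intervention) = 896
  S = -21 + 896 = 875
Change in S: 875 − 596 = 279

279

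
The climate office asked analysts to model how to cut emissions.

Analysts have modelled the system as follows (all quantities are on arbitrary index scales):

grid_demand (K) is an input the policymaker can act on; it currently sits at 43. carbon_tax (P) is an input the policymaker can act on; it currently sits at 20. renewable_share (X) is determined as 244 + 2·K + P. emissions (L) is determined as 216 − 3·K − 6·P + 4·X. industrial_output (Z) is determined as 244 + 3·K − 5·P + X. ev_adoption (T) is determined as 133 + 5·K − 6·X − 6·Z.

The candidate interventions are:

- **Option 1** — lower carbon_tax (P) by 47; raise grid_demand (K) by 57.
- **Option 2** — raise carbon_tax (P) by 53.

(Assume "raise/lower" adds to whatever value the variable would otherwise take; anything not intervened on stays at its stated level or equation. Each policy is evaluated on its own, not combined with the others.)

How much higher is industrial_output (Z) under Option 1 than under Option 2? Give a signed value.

Option 1 (P − 47, K + 57):
  K = 43 + 57 = 100
  P = 20 − 47 = -27
  X = 244 + 2·100 + (-27) = 417
  Z = 244 + 3·100 − 5·(-27) + 417 = 1096
Option 2 (P + 53):
  K = 43
  P = 20 + 53 = 73
  X = 244 + 2·43 + 73 = 403
  Z = 244 + 3·43 − 5·73 + 403 = 411
Z: 1096 − 411 = 685

685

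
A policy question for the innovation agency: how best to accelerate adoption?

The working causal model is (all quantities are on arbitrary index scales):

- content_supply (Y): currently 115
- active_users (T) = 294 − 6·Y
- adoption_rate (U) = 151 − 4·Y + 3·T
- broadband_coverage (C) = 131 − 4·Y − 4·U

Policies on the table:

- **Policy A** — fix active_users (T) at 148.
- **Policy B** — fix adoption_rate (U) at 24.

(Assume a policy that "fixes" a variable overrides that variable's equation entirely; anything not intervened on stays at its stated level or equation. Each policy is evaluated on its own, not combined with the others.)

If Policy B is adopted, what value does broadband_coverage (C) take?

Policy B (U := 24):
  Y = 115
  T = 294 − 6·115 = -396
  U = 24
  C = 131 − 4·115 − 4·24 = -425

-425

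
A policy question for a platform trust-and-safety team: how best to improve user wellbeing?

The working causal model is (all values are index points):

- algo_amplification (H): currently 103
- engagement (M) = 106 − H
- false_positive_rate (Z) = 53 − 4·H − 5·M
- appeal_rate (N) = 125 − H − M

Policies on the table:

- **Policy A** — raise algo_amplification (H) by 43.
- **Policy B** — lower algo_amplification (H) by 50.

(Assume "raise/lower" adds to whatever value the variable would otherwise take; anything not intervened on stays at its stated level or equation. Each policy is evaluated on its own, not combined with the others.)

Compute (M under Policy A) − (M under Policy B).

-93

Policy A (H + 43):
  H = 103 + 43 = 146
  M = 106 − 146 = -40
Policy B (H − 50):
  H = 103 − 50 = 53
  M = 106 − 53 = 53
M: -40 − 53 = -93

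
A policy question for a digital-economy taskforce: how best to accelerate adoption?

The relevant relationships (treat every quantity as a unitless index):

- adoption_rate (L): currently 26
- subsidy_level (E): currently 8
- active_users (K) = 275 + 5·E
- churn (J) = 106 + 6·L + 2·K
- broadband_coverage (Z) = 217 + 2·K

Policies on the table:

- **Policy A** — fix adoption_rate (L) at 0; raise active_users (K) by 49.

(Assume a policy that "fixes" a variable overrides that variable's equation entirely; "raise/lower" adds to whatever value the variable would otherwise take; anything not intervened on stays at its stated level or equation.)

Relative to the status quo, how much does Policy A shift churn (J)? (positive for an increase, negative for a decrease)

-58

Baseline:
  L = 26
  E = 8
  K = 275 + 5·8 = 315
  J = 106 + 6·26 + 2·315 = 892
Policy A (L := 0, K + 49):
  L = 0
  E = 8
  K = 275 + 5·8 (+49 from intervention) = 364
  J = 106 + 6·0 + 2·364 = 834
Change in J: 834 − 892 = -58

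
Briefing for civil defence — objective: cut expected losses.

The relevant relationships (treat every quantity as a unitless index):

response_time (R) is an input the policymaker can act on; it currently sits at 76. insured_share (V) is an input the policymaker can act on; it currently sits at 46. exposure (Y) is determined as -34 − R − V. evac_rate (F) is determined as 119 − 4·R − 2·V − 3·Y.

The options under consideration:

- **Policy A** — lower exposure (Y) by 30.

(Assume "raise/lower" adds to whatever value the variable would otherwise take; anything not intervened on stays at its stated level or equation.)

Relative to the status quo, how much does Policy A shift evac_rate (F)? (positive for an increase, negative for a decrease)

Baseline:
  R = 76
  V = 46
  Y = -34 − 76 − 46 = -156
  F = 119 − 4·76 − 2·46 − 3·(-156) = 191
Policy A (Y − 30):
  R = 76
  V = 46
  Y = -34 − 76 − 46 (−30 from intervention) = -186
  F = 119 − 4·76 − 2·46 − 3·(-186) = 281
Change in F: 281 − 191 = 90

90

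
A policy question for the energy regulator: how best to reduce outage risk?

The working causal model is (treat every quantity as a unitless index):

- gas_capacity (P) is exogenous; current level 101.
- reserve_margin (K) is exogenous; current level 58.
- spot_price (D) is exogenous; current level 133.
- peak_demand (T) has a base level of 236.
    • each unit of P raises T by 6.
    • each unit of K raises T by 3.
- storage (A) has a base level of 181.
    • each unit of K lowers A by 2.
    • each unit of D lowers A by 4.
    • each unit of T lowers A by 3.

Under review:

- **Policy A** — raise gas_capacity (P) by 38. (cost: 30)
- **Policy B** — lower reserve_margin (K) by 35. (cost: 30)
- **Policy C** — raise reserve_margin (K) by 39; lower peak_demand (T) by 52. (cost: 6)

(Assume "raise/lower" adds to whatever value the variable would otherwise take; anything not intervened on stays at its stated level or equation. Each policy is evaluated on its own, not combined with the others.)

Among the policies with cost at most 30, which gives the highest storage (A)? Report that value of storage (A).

Policy A (P + 38):
  P = 101 + 38 = 139
  K = 58
  D = 133
  T = 236 + 6·139 + 3·58 = 1244
  A = 181 − 2·58 − 4·133 − 3·1244 = -4199
Policy B (K − 35):
  P = 101
  K = 58 − 35 = 23
  D = 133
  T = 236 + 6·101 + 3·23 = 911
  A = 181 − 2·23 − 4·133 − 3·911 = -3130
Policy C (K + 39, T − 52):
  P = 101
  K = 58 + 39 = 97
  D = 133
  T = 236 + 6·101 + 3·97 (−52 from intervention) = 1081
  A = 181 − 2·97 − 4·133 − 3·1081 = -3788
Comparing — Policy A: A=-4199, Policy B: A=-3130, Policy C: A=-3788. Highest is -3130 (Policy B).

-3130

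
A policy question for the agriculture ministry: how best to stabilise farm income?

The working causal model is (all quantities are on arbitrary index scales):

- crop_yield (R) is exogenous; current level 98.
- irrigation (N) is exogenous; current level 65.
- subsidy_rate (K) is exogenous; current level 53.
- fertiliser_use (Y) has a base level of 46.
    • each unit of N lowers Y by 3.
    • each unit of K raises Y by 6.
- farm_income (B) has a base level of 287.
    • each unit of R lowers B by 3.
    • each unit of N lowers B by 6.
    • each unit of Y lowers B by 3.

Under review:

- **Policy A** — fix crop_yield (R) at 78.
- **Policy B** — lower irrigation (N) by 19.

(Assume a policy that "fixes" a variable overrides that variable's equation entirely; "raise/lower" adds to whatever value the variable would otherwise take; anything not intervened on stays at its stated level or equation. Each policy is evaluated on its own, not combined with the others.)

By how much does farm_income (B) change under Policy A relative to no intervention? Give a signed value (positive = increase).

Baseline:
  R = 98
  N = 65
  K = 53
  Y = 46 − 3·65 + 6·53 = 169
  B = 287 − 3·98 − 6·65 − 3·169 = -904
Policy A (R := 78):
  R = 78
  N = 65
  K = 53
  Y = 46 − 3·65 + 6·53 = 169
  B = 287 − 3·78 − 6·65 − 3·169 = -844
Change in B: -844 − (-904) = 60

60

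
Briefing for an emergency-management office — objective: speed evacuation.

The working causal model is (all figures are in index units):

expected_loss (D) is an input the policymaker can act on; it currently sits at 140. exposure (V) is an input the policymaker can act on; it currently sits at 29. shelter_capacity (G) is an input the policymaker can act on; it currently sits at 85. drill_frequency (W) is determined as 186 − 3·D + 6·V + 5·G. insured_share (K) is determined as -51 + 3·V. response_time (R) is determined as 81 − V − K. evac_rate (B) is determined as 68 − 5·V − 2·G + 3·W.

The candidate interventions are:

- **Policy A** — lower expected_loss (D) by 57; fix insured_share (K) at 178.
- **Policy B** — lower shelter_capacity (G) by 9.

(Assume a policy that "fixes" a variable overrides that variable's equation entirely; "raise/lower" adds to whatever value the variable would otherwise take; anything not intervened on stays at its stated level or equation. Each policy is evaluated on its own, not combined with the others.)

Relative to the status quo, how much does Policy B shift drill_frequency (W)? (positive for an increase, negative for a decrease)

-45

Baseline:
  D = 140
  V = 29
  G = 85
  W = 186 − 3·140 + 6·29 + 5·85 = 365
Policy B (G − 9):
  D = 140
  V = 29
  G = 85 − 9 = 76
  W = 186 − 3·140 + 6·29 + 5·76 = 320
Change in W: 320 − 365 = -45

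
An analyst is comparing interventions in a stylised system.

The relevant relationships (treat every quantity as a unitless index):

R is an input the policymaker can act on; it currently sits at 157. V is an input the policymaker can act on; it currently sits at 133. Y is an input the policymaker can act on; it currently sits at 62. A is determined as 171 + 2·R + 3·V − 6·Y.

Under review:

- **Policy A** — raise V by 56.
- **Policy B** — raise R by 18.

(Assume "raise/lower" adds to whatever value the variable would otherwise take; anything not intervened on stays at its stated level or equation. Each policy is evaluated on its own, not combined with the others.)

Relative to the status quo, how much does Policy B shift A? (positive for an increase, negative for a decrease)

36

Baseline:
  R = 157
  V = 133
  Y = 62
  A = 171 + 2·157 + 3·133 − 6·62 = 512
Policy B (R + 18):
  R = 157 + 18 = 175
  V = 133
  Y = 62
  A = 171 + 2·175 + 3·133 − 6·62 = 548
Change in A: 548 − 512 = 36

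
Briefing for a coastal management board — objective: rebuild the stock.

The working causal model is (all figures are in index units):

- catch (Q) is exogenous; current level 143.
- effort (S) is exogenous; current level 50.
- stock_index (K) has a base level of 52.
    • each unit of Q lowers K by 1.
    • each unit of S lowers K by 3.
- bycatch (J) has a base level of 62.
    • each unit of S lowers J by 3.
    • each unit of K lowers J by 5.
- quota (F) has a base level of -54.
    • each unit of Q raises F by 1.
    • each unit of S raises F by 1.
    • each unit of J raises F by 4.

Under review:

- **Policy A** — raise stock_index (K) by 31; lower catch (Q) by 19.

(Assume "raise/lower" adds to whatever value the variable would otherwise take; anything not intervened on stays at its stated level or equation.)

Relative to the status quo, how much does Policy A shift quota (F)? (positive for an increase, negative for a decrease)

Baseline:
  Q = 143
  S = 50
  K = 52 − 143 − 3·50 = -241
  J = 62 − 3·50 − 5·(-241) = 1117
  F = -54 + 143 + 50 + 4·1117 = 4607
Policy A (K + 31, Q − 19):
  Q = 143 − 19 = 124
  S = 50
  K = 52 − 124 − 3·50 (+31 from intervention) = -191
  J = 62 − 3·50 − 5·(-191) = 867
  F = -54 + 124 + 50 + 4·867 = 3588
Change in F: 3588 − 4607 = -1019

-1019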